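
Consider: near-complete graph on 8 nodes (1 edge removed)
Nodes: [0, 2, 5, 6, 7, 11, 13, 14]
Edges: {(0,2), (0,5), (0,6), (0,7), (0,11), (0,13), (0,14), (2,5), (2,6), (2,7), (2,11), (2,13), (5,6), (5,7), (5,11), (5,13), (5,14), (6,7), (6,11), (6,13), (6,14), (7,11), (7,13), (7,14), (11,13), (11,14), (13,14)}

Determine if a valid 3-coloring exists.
No, G is not 3-colorable

The clique on vertices [0, 2, 5, 6, 7, 11, 13] has size 7 > 3, so it alone needs 7 colors.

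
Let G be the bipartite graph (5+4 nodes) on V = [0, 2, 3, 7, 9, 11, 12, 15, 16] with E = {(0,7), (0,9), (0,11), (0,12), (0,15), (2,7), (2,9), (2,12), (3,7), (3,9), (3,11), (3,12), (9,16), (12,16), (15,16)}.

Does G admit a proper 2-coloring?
Yes, G is 2-colorable

A valid 2-coloring: color 1: [0, 2, 3, 16]; color 2: [7, 9, 11, 12, 15].
(χ(G) = 2 ≤ 2.)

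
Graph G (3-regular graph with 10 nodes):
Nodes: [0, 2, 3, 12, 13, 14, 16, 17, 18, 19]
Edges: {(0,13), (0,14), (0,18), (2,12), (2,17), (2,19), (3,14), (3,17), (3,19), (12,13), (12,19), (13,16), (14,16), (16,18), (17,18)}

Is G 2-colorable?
No, G is not 2-colorable

The clique on vertices [2, 12, 19] has size 3 > 2, so it alone needs 3 colors.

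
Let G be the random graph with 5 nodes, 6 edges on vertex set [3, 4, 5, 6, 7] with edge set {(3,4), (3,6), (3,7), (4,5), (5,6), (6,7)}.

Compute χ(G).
Clique number ω(G) = 3 (lower bound: χ ≥ ω).
The clique on [3, 6, 7] has size 3, forcing χ ≥ 3, and the coloring below uses 3 colors, so χ(G) = 3.
A valid 3-coloring: color 1: [3, 5]; color 2: [4, 6]; color 3: [7].

χ(G) = 3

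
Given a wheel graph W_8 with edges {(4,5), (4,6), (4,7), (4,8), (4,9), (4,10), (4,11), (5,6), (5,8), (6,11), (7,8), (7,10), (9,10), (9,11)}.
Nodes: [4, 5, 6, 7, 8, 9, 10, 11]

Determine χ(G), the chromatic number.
Clique number ω(G) = 3 (lower bound: χ ≥ ω).
Odd cycle [8, 7, 10, 9, 11, 6, 5] needs 3 colors (χ ≥ 3).
Vertex 4 is adjacent to every vertex of [5, 6, 7, 8, 9, 10, 11], which already need 3 colors among themselves, so 4 needs a new color (χ ≥ 4).
The coloring below uses 4 colors, so χ(G) = 4.
A valid 4-coloring: color 1: [4]; color 2: [6, 8, 10]; color 3: [5, 7, 9]; color 4: [11].

χ(G) = 4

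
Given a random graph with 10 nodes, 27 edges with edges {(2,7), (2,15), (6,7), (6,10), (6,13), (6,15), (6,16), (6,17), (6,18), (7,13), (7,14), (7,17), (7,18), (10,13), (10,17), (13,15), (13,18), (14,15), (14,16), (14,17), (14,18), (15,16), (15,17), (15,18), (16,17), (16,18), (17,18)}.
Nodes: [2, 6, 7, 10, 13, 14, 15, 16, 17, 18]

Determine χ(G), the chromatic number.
χ(G) = 5

Clique number ω(G) = 5 (lower bound: χ ≥ ω).
The clique on [6, 15, 16, 17, 18] has size 5, forcing χ ≥ 5, and the coloring below uses 5 colors, so χ(G) = 5.
A valid 5-coloring: color 1: [2, 10, 18]; color 2: [7, 15]; color 3: [6, 14]; color 4: [13, 17]; color 5: [16].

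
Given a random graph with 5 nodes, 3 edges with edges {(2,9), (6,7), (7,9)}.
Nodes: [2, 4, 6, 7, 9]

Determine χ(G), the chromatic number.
Clique number ω(G) = 2 (lower bound: χ ≥ ω).
The graph is bipartite (no odd cycle), so 2 colors suffice: χ(G) = 2.
A valid 2-coloring: color 1: [2, 4, 7]; color 2: [6, 9].

χ(G) = 2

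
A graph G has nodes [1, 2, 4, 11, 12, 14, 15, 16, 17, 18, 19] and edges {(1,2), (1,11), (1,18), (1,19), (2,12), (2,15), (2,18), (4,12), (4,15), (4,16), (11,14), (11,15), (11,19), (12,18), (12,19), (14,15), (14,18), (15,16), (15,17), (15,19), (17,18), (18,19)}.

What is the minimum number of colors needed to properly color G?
χ(G) = 3

Clique number ω(G) = 3 (lower bound: χ ≥ ω).
The clique on [1, 2, 18] has size 3, forcing χ ≥ 3, and the coloring below uses 3 colors, so χ(G) = 3.
A valid 3-coloring: color 1: [1, 12, 15]; color 2: [2, 14, 16, 17, 19]; color 3: [4, 11, 18].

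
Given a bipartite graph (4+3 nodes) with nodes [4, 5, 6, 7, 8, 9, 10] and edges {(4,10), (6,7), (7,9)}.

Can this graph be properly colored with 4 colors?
Yes, G is 4-colorable

A valid 4-coloring: color 1: [5, 7, 8, 10]; color 2: [4, 6, 9].
(χ(G) = 2 ≤ 4.)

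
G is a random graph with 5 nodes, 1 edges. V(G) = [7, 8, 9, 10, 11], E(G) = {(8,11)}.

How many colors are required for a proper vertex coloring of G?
Clique number ω(G) = 2 (lower bound: χ ≥ ω).
The graph is bipartite (no odd cycle), so 2 colors suffice: χ(G) = 2.
A valid 2-coloring: color 1: [7, 9, 10, 11]; color 2: [8].

χ(G) = 2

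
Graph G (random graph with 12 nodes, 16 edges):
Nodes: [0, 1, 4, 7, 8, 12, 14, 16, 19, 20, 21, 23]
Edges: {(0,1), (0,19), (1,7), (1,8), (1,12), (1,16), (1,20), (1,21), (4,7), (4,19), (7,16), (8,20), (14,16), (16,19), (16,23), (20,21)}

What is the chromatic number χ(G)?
χ(G) = 3

Clique number ω(G) = 3 (lower bound: χ ≥ ω).
The clique on [1, 7, 16] has size 3, forcing χ ≥ 3, and the coloring below uses 3 colors, so χ(G) = 3.
A valid 3-coloring: color 1: [1, 14, 19, 23]; color 2: [0, 4, 12, 16, 20]; color 3: [7, 8, 21].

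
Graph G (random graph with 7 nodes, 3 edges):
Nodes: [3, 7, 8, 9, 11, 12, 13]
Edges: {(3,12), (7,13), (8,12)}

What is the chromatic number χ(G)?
Clique number ω(G) = 2 (lower bound: χ ≥ ω).
The graph is bipartite (no odd cycle), so 2 colors suffice: χ(G) = 2.
A valid 2-coloring: color 1: [9, 11, 12, 13]; color 2: [3, 7, 8].

χ(G) = 2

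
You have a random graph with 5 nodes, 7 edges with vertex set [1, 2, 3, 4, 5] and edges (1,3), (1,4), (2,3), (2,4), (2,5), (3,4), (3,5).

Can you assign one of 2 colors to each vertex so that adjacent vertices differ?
The clique on vertices [1, 3, 4] has size 3 > 2, so it alone needs 3 colors.

No, G is not 2-colorable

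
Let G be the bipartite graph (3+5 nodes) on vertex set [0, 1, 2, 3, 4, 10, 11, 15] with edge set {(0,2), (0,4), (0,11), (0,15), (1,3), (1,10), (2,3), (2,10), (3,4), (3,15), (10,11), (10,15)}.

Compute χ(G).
Clique number ω(G) = 2 (lower bound: χ ≥ ω).
The graph is bipartite (no odd cycle), so 2 colors suffice: χ(G) = 2.
A valid 2-coloring: color 1: [0, 3, 10]; color 2: [1, 2, 4, 11, 15].

χ(G) = 2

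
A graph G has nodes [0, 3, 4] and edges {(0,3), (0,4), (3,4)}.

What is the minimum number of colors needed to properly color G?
χ(G) = 3

Clique number ω(G) = 3 (lower bound: χ ≥ ω).
The clique on [0, 3, 4] has size 3, forcing χ ≥ 3, and the coloring below uses 3 colors, so χ(G) = 3.
A valid 3-coloring: color 1: [4]; color 2: [3]; color 3: [0].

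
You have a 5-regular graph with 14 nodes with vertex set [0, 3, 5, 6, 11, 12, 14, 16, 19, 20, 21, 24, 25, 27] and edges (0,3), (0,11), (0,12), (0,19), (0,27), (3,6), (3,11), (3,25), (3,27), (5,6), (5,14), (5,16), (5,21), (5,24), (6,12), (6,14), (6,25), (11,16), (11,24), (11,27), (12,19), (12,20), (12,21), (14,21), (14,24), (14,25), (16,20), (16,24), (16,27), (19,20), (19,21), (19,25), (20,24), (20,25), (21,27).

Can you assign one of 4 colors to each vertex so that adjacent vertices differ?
Yes, G is 4-colorable

A valid 4-coloring: color 1: [0, 16, 21, 25]; color 2: [6, 19, 24, 27]; color 3: [5, 11, 20]; color 4: [3, 12, 14].
(χ(G) = 4 ≤ 4.)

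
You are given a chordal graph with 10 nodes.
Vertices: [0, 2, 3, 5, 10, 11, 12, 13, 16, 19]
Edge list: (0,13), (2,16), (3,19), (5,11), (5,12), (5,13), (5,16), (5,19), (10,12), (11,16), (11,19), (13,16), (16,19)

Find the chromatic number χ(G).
χ(G) = 4

Clique number ω(G) = 4 (lower bound: χ ≥ ω).
The clique on [5, 11, 16, 19] has size 4, forcing χ ≥ 4, and the coloring below uses 4 colors, so χ(G) = 4.
A valid 4-coloring: color 1: [0, 2, 3, 5, 10]; color 2: [12, 16]; color 3: [13, 19]; color 4: [11].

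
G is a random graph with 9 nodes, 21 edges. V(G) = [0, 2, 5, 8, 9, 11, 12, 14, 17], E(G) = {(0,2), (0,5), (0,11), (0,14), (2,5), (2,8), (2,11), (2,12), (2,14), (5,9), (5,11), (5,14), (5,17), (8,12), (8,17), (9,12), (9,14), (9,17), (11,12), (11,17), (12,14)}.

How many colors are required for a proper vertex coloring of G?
χ(G) = 4

Clique number ω(G) = 4 (lower bound: χ ≥ ω).
The clique on [0, 2, 5, 11] has size 4, forcing χ ≥ 4, and the coloring below uses 4 colors, so χ(G) = 4.
A valid 4-coloring: color 1: [5, 12]; color 2: [2, 17]; color 3: [8, 11, 14]; color 4: [0, 9].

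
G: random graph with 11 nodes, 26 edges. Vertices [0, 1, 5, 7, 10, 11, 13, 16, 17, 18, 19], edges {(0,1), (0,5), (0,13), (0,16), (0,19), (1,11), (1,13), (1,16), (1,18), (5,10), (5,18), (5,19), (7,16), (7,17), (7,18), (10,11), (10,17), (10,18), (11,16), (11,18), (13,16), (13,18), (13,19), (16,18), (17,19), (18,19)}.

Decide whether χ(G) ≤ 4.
A valid 4-coloring: color 1: [0, 17, 18]; color 2: [10, 16, 19]; color 3: [1, 5, 7]; color 4: [11, 13].
(χ(G) = 4 ≤ 4.)

Yes, G is 4-colorable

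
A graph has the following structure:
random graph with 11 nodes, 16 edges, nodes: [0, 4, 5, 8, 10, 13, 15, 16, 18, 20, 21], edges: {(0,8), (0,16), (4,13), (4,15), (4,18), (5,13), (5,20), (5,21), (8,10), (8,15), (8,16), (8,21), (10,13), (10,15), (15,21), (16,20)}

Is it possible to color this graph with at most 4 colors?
A valid 4-coloring: color 1: [4, 5, 8]; color 2: [13, 15, 16, 18]; color 3: [0, 10, 20, 21].
(χ(G) = 3 ≤ 4.)

Yes, G is 4-colorable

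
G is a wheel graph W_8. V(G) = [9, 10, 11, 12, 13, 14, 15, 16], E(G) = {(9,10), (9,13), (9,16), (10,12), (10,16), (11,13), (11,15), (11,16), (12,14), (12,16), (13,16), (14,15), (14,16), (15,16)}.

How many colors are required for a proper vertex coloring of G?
Clique number ω(G) = 3 (lower bound: χ ≥ ω).
Odd cycle [11, 13, 9, 10, 12, 14, 15] needs 3 colors (χ ≥ 3).
Vertex 16 is adjacent to every vertex of [9, 10, 11, 12, 13, 14, 15], which already need 3 colors among themselves, so 16 needs a new color (χ ≥ 4).
The coloring below uses 4 colors, so χ(G) = 4.
A valid 4-coloring: color 1: [16]; color 2: [9, 11, 14]; color 3: [10, 13, 15]; color 4: [12].

χ(G) = 4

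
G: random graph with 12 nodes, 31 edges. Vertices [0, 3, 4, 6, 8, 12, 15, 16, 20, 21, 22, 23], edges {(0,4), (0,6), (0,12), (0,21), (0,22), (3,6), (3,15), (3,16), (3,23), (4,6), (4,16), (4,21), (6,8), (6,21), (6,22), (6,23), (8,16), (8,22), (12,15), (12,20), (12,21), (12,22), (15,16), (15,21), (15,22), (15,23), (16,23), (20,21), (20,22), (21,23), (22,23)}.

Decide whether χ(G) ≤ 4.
A valid 4-coloring: color 1: [16, 21, 22]; color 2: [6, 15, 20]; color 3: [0, 8, 23]; color 4: [3, 4, 12].
(χ(G) = 4 ≤ 4.)

Yes, G is 4-colorable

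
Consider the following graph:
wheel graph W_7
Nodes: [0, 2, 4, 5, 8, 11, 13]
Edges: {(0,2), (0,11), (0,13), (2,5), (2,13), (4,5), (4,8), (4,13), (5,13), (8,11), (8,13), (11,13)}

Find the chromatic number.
Clique number ω(G) = 3 (lower bound: χ ≥ ω).
The clique on [0, 2, 13] has size 3, forcing χ ≥ 3, and the coloring below uses 3 colors, so χ(G) = 3.
A valid 3-coloring: color 1: [13]; color 2: [0, 5, 8]; color 3: [2, 4, 11].

χ(G) = 3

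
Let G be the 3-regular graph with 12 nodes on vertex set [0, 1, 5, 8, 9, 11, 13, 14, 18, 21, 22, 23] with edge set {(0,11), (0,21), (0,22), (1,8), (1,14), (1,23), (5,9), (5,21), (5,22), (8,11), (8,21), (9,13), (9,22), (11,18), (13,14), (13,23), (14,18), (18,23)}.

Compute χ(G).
χ(G) = 3

Clique number ω(G) = 3 (lower bound: χ ≥ ω).
The clique on [5, 9, 22] has size 3, forcing χ ≥ 3, and the coloring below uses 3 colors, so χ(G) = 3.
A valid 3-coloring: color 1: [0, 8, 9, 18]; color 2: [11, 14, 21, 22, 23]; color 3: [1, 5, 13].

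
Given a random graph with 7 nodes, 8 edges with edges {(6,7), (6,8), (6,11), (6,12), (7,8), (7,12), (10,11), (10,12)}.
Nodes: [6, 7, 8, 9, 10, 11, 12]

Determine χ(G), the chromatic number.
Clique number ω(G) = 3 (lower bound: χ ≥ ω).
The clique on [6, 7, 8] has size 3, forcing χ ≥ 3, and the coloring below uses 3 colors, so χ(G) = 3.
A valid 3-coloring: color 1: [6, 9, 10]; color 2: [7, 11]; color 3: [8, 12].

χ(G) = 3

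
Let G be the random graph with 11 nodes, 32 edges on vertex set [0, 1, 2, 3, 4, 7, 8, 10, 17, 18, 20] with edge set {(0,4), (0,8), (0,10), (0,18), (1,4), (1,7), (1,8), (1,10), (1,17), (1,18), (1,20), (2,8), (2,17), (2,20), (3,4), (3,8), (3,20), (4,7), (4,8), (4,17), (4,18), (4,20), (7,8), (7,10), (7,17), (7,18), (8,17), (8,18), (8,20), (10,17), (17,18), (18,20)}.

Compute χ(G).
χ(G) = 6

Clique number ω(G) = 6 (lower bound: χ ≥ ω).
The clique on [1, 4, 7, 8, 17, 18] has size 6, forcing χ ≥ 6, and the coloring below uses 6 colors, so χ(G) = 6.
A valid 6-coloring: color 1: [8, 10]; color 2: [2, 4]; color 3: [0, 1, 3]; color 4: [17, 20]; color 5: [18]; color 6: [7].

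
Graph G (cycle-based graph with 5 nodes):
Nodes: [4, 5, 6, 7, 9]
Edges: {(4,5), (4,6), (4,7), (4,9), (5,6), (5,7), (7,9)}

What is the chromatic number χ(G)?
Clique number ω(G) = 3 (lower bound: χ ≥ ω).
The clique on [4, 7, 9] has size 3, forcing χ ≥ 3, and the coloring below uses 3 colors, so χ(G) = 3.
A valid 3-coloring: color 1: [4]; color 2: [6, 7]; color 3: [5, 9].

χ(G) = 3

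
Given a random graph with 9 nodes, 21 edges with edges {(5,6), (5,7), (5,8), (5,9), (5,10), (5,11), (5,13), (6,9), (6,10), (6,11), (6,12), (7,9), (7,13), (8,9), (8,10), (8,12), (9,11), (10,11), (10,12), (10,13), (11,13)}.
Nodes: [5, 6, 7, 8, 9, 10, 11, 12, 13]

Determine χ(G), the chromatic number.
χ(G) = 4

Clique number ω(G) = 4 (lower bound: χ ≥ ω).
The clique on [5, 6, 9, 11] has size 4, forcing χ ≥ 4, and the coloring below uses 4 colors, so χ(G) = 4.
A valid 4-coloring: color 1: [5, 12]; color 2: [9, 10]; color 3: [7, 8, 11]; color 4: [6, 13].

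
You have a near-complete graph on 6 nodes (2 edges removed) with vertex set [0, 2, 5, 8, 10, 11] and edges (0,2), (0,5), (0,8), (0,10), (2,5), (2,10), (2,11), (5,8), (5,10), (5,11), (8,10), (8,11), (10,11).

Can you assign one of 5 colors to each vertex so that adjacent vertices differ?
A valid 5-coloring: color 1: [10]; color 2: [5]; color 3: [2, 8]; color 4: [0, 11].
(χ(G) = 4 ≤ 5.)

Yes, G is 5-colorable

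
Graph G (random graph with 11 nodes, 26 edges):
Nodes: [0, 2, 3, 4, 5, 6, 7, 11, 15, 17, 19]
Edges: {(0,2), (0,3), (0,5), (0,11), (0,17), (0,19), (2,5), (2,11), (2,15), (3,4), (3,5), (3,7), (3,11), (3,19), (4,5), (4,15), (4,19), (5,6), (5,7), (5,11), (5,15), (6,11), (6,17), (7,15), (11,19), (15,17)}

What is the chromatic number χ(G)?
χ(G) = 4

Clique number ω(G) = 4 (lower bound: χ ≥ ω).
The clique on [0, 3, 11, 19] has size 4, forcing χ ≥ 4, and the coloring below uses 4 colors, so χ(G) = 4.
A valid 4-coloring: color 1: [5, 17, 19]; color 2: [0, 6, 15]; color 3: [4, 7, 11]; color 4: [2, 3].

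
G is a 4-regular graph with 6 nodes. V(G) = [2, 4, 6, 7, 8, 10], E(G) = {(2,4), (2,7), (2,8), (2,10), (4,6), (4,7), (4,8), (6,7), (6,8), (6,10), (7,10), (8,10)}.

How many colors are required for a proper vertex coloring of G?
Clique number ω(G) = 3 (lower bound: χ ≥ ω).
The clique on [2, 8, 10] has size 3, forcing χ ≥ 3, and the coloring below uses 3 colors, so χ(G) = 3.
A valid 3-coloring: color 1: [2, 6]; color 2: [7, 8]; color 3: [4, 10].

χ(G) = 3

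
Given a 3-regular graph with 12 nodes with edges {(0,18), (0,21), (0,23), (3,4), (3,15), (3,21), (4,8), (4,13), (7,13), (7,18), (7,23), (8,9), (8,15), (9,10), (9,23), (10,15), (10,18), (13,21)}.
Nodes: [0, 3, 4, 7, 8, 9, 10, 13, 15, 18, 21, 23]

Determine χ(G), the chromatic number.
Clique number ω(G) = 2 (lower bound: χ ≥ ω).
Odd cycle [23, 7, 13, 21, 0] needs 3 colors (χ ≥ 3).
The coloring below uses 3 colors, so χ(G) = 3.
A valid 3-coloring: color 1: [0, 3, 7, 8, 10]; color 2: [4, 9, 15, 18, 21]; color 3: [13, 23].

χ(G) = 3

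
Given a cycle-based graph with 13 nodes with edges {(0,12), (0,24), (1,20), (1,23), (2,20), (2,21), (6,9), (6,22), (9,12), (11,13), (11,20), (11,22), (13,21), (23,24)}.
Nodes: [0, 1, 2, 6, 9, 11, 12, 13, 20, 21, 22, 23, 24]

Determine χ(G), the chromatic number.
χ(G) = 3

Clique number ω(G) = 2 (lower bound: χ ≥ ω).
Odd cycle [21, 13, 11, 20, 2] needs 3 colors (χ ≥ 3).
The coloring below uses 3 colors, so χ(G) = 3.
A valid 3-coloring: color 1: [0, 9, 13, 20, 22, 23]; color 2: [1, 6, 11, 12, 21, 24]; color 3: [2].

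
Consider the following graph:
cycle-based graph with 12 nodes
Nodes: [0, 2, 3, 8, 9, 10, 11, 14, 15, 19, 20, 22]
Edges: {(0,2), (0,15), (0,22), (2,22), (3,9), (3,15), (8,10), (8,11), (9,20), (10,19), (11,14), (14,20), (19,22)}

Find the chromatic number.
Clique number ω(G) = 3 (lower bound: χ ≥ ω).
The clique on [0, 2, 22] has size 3, forcing χ ≥ 3, and the coloring below uses 3 colors, so χ(G) = 3.
A valid 3-coloring: color 1: [3, 10, 11, 20, 22]; color 2: [0, 8, 9, 14, 19]; color 3: [2, 15].

χ(G) = 3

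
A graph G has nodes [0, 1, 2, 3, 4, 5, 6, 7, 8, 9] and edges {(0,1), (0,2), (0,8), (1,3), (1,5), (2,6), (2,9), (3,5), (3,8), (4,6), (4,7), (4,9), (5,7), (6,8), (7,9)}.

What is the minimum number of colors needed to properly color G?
χ(G) = 3

Clique number ω(G) = 3 (lower bound: χ ≥ ω).
The clique on [1, 3, 5] has size 3, forcing χ ≥ 3, and the coloring below uses 3 colors, so χ(G) = 3.
A valid 3-coloring: color 1: [1, 2, 4, 8]; color 2: [0, 5, 6, 9]; color 3: [3, 7].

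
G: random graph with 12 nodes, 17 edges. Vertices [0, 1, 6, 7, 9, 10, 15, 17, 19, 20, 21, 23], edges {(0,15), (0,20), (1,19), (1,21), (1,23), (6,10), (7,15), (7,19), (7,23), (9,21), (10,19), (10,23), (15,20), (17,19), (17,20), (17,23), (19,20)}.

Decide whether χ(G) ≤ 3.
A valid 3-coloring: color 1: [6, 15, 19, 21, 23]; color 2: [1, 7, 9, 10, 20]; color 3: [0, 17].
(χ(G) = 3 ≤ 3.)

Yes, G is 3-colorable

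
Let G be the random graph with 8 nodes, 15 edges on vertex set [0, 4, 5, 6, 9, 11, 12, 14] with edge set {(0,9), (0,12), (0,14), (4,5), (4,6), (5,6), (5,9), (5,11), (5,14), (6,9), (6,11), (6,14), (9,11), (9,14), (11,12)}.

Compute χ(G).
χ(G) = 4

Clique number ω(G) = 4 (lower bound: χ ≥ ω).
The clique on [5, 6, 9, 11] has size 4, forcing χ ≥ 4, and the coloring below uses 4 colors, so χ(G) = 4.
A valid 4-coloring: color 1: [0, 5]; color 2: [6, 12]; color 3: [4, 9]; color 4: [11, 14].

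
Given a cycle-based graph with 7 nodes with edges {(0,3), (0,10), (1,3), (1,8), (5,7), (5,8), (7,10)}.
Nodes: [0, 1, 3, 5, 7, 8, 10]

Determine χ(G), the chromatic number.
χ(G) = 3

Clique number ω(G) = 2 (lower bound: χ ≥ ω).
Odd cycle [1, 3, 0, 10, 7, 5, 8] needs 3 colors (χ ≥ 3).
The coloring below uses 3 colors, so χ(G) = 3.
A valid 3-coloring: color 1: [0, 1, 5]; color 2: [3, 8, 10]; color 3: [7].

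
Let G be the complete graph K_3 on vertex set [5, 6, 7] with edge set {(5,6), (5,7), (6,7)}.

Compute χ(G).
Clique number ω(G) = 3 (lower bound: χ ≥ ω).
The clique on [5, 6, 7] has size 3, forcing χ ≥ 3, and the coloring below uses 3 colors, so χ(G) = 3.
A valid 3-coloring: color 1: [5]; color 2: [7]; color 3: [6].

χ(G) = 3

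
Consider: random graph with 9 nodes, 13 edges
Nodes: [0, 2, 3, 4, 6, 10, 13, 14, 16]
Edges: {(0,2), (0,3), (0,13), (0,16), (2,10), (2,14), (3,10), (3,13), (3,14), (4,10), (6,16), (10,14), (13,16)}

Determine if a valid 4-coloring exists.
Yes, G is 4-colorable

A valid 4-coloring: color 1: [2, 3, 4, 16]; color 2: [0, 6, 10]; color 3: [13, 14].
(χ(G) = 3 ≤ 4.)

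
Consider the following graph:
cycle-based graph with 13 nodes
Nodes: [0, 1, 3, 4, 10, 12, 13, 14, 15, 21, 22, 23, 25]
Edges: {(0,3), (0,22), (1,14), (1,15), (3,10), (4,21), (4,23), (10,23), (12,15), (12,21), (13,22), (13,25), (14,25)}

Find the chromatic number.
χ(G) = 3

Clique number ω(G) = 2 (lower bound: χ ≥ ω).
Odd cycle [0, 22, 13, 25, 14, 1, 15, 12, 21, 4, 23, 10, 3] needs 3 colors (χ ≥ 3).
The coloring below uses 3 colors, so χ(G) = 3.
A valid 3-coloring: color 1: [0, 10, 13, 14, 15, 21]; color 2: [1, 3, 4, 12, 22, 25]; color 3: [23].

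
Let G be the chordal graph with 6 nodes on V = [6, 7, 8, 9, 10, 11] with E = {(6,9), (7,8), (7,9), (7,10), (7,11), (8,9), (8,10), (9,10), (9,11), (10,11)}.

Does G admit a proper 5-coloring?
A valid 5-coloring: color 1: [9]; color 2: [6, 7]; color 3: [10]; color 4: [8, 11].
(χ(G) = 4 ≤ 5.)

Yes, G is 5-colorable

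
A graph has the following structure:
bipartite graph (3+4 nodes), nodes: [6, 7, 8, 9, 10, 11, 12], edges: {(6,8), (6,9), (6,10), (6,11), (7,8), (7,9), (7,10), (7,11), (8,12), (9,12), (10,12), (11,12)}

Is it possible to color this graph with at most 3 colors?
A valid 3-coloring: color 1: [6, 7, 12]; color 2: [8, 9, 10, 11].
(χ(G) = 2 ≤ 3.)

Yes, G is 3-colorable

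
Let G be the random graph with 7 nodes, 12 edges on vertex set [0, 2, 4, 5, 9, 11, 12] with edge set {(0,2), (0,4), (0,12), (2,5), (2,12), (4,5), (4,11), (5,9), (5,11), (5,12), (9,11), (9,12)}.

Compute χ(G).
χ(G) = 3

Clique number ω(G) = 3 (lower bound: χ ≥ ω).
The clique on [0, 2, 12] has size 3, forcing χ ≥ 3, and the coloring below uses 3 colors, so χ(G) = 3.
A valid 3-coloring: color 1: [0, 5]; color 2: [11, 12]; color 3: [2, 4, 9].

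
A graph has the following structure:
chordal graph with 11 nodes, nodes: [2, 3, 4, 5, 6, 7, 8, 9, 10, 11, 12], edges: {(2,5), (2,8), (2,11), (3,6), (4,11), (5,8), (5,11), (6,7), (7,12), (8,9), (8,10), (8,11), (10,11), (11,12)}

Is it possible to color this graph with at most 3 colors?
The clique on vertices [2, 5, 8, 11] has size 4 > 3, so it alone needs 4 colors.

No, G is not 3-colorable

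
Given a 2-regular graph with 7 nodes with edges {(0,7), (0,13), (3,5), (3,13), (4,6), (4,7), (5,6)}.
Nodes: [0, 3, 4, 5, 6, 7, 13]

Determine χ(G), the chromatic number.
χ(G) = 3

Clique number ω(G) = 2 (lower bound: χ ≥ ω).
Odd cycle [0, 7, 4, 6, 5, 3, 13] needs 3 colors (χ ≥ 3).
The coloring below uses 3 colors, so χ(G) = 3.
A valid 3-coloring: color 1: [0, 3, 4]; color 2: [6, 7, 13]; color 3: [5].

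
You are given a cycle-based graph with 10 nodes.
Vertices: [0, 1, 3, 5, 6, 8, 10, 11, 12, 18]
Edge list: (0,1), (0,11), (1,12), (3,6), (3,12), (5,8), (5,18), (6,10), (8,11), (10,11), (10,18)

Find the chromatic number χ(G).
Clique number ω(G) = 2 (lower bound: χ ≥ ω).
Odd cycle [10, 6, 3, 12, 1, 0, 11] needs 3 colors (χ ≥ 3).
The coloring below uses 3 colors, so χ(G) = 3.
A valid 3-coloring: color 1: [5, 6, 11, 12]; color 2: [0, 3, 8, 10]; color 3: [1, 18].

χ(G) = 3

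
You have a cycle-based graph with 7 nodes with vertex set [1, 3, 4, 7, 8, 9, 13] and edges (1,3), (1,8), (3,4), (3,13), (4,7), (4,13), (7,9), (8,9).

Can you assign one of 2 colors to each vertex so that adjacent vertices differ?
No, G is not 2-colorable

The clique on vertices [3, 4, 13] has size 3 > 2, so it alone needs 3 colors.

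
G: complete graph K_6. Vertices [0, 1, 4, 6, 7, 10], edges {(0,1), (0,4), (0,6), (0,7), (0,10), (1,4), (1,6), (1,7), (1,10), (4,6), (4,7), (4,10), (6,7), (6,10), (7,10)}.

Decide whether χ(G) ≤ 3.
The clique on vertices [0, 1, 4, 6, 7, 10] has size 6 > 3, so it alone needs 6 colors.

No, G is not 3-colorable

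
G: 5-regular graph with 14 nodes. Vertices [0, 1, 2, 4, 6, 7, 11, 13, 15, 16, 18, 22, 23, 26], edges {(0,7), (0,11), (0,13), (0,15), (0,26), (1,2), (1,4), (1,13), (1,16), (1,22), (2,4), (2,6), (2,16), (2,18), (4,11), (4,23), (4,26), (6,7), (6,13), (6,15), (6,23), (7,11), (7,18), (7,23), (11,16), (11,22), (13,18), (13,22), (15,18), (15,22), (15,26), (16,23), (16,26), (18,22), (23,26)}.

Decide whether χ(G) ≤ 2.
The clique on vertices [0, 15, 26] has size 3 > 2, so it alone needs 3 colors.

No, G is not 2-colorable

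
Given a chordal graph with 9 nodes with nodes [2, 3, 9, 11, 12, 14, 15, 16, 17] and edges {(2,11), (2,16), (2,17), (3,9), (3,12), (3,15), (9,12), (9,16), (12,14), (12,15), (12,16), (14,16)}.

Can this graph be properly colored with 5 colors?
A valid 5-coloring: color 1: [2, 12]; color 2: [3, 11, 16, 17]; color 3: [9, 14, 15].
(χ(G) = 3 ≤ 5.)

Yes, G is 5-colorable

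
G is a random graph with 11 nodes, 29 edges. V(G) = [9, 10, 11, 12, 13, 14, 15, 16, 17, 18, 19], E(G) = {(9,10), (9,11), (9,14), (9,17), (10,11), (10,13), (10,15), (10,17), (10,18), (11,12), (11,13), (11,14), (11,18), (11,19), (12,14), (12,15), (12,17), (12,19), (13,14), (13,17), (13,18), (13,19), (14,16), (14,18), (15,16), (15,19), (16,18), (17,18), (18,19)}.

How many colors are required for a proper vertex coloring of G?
χ(G) = 4

Clique number ω(G) = 4 (lower bound: χ ≥ ω).
The clique on [10, 13, 17, 18] has size 4, forcing χ ≥ 4, and the coloring below uses 4 colors, so χ(G) = 4.
A valid 4-coloring: color 1: [11, 16, 17]; color 2: [9, 15, 18]; color 3: [10, 14, 19]; color 4: [12, 13].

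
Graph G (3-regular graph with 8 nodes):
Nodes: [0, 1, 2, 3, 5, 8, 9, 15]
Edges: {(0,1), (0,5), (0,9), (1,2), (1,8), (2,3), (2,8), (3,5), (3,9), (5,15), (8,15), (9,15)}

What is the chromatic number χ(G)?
Clique number ω(G) = 3 (lower bound: χ ≥ ω).
The clique on [1, 2, 8] has size 3, forcing χ ≥ 3, and the coloring below uses 3 colors, so χ(G) = 3.
A valid 3-coloring: color 1: [2, 5, 9]; color 2: [0, 3, 8]; color 3: [1, 15].

χ(G) = 3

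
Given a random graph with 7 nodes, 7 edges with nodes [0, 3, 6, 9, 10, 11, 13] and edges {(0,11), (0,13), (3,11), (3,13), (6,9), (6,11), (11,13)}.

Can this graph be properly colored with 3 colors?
A valid 3-coloring: color 1: [9, 10, 11]; color 2: [6, 13]; color 3: [0, 3].
(χ(G) = 3 ≤ 3.)

Yes, G is 3-colorable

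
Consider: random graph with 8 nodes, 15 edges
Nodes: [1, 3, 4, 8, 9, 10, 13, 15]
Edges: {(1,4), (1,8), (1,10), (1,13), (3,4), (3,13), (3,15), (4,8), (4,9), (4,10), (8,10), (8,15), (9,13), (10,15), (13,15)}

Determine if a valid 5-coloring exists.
A valid 5-coloring: color 1: [4, 15]; color 2: [1, 3, 9]; color 3: [8, 13]; color 4: [10].
(χ(G) = 4 ≤ 5.)

Yes, G is 5-colorable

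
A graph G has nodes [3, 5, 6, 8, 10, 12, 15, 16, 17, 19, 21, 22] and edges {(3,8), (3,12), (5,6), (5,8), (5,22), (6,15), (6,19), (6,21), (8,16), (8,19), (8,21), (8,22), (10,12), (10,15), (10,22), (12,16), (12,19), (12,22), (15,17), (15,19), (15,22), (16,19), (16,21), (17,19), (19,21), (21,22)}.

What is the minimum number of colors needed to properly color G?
Clique number ω(G) = 4 (lower bound: χ ≥ ω).
The clique on [8, 16, 19, 21] has size 4, forcing χ ≥ 4, and the coloring below uses 4 colors, so χ(G) = 4.
A valid 4-coloring: color 1: [3, 19, 22]; color 2: [6, 8, 12, 17]; color 3: [5, 15, 21]; color 4: [10, 16].

χ(G) = 4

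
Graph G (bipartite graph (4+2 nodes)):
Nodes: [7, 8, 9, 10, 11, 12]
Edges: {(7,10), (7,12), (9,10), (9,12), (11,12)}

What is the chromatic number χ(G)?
Clique number ω(G) = 2 (lower bound: χ ≥ ω).
The graph is bipartite (no odd cycle), so 2 colors suffice: χ(G) = 2.
A valid 2-coloring: color 1: [8, 10, 12]; color 2: [7, 9, 11].

χ(G) = 2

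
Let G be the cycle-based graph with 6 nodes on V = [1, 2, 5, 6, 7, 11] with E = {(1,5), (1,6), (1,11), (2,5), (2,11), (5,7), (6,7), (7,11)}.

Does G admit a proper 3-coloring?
Yes, G is 3-colorable

A valid 3-coloring: color 1: [1, 2, 7]; color 2: [5, 6, 11].
(χ(G) = 2 ≤ 3.)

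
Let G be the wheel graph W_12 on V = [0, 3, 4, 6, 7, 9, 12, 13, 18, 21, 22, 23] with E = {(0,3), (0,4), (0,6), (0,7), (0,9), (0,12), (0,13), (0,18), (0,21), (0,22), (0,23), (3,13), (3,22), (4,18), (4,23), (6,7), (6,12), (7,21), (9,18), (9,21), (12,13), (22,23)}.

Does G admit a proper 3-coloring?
Odd cycle [23, 22, 3, 13, 12, 6, 7, 21, 9, 18, 4] needs 3 colors (χ ≥ 3).
Vertex 0 is adjacent to every vertex of [3, 4, 6, 7, 9, 12, 13, 18, 21, 22, 23], which already need 3 colors among themselves, so 0 needs a new color (χ ≥ 4).
Hence χ(G) ≥ 4 > 3, so no proper 3-coloring exists.

No, G is not 3-colorable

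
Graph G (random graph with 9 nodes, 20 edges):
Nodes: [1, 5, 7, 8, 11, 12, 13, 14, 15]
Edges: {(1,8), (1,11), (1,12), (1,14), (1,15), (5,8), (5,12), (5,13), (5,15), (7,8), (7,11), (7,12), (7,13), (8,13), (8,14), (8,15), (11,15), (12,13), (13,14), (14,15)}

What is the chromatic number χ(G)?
χ(G) = 4

Clique number ω(G) = 4 (lower bound: χ ≥ ω).
The clique on [1, 8, 14, 15] has size 4, forcing χ ≥ 4, and the coloring below uses 4 colors, so χ(G) = 4.
A valid 4-coloring: color 1: [8, 11, 12]; color 2: [13, 15]; color 3: [5, 7, 14]; color 4: [1].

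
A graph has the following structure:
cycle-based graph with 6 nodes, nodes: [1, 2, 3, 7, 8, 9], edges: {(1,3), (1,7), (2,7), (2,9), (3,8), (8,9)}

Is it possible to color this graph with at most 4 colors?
A valid 4-coloring: color 1: [1, 2, 8]; color 2: [3, 7, 9].
(χ(G) = 2 ≤ 4.)

Yes, G is 4-colorable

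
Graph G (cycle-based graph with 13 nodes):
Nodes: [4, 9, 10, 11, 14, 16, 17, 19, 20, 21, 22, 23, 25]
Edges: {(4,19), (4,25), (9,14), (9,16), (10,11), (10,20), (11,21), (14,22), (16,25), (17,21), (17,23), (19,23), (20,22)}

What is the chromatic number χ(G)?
χ(G) = 3

Clique number ω(G) = 2 (lower bound: χ ≥ ω).
Odd cycle [10, 20, 22, 14, 9, 16, 25, 4, 19, 23, 17, 21, 11] needs 3 colors (χ ≥ 3).
The coloring below uses 3 colors, so χ(G) = 3.
A valid 3-coloring: color 1: [9, 10, 19, 21, 22, 25]; color 2: [4, 11, 14, 16, 20, 23]; color 3: [17].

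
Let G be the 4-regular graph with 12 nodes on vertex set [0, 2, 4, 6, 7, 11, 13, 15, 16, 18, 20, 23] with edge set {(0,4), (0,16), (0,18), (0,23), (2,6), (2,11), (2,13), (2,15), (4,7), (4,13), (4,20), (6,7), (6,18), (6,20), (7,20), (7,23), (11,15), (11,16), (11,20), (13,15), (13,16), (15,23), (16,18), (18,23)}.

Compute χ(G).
Clique number ω(G) = 3 (lower bound: χ ≥ ω).
Suppose a proper 3-coloring c exists. The clique [0, 16, 18] takes 3 distinct colors; by symmetry let c(0) = 1, c(16) = 2, c(18) = 3.
- Vertex 23: neighbors [0, 18] already have colors [1, 3] ⇒ c(23) = 2.
- Vertex 4: neighbors [0] already have colors [1]; try each remaining color.
- Case c(4) = 2:
  - Vertex 6: neighbors [18] already have colors [3]; try each remaining color.
  - Case c(6) = 1:
    - Vertex 20: neighbors [6, 4] already have colors [1, 2] ⇒ c(20) = 3.
    - Vertex 7: neighbors [6, 4, 20] already have colors [1, 2, 3] — all 3 colors blocked. Contradiction.
  - Case c(6) = 2:
    - Vertex 2: neighbors [6] already have colors [2]; try each remaining color.
    - Case c(2) = 1:
      - Vertex 11: neighbors [2, 16] already have colors [1, 2] ⇒ c(11) = 3.
      - Vertex 15: neighbors [2, 23, 11] already have colors [1, 2, 3] — all 3 colors blocked. Contradiction.
    - Case c(2) = 3:
      - Vertex 11: neighbors [16, 2] already have colors [2, 3] ⇒ c(11) = 1.
      - Vertex 15: neighbors [11, 23, 2] already have colors [1, 2, 3] — all 3 colors blocked. Contradiction.
- Case c(4) = 3:
  - Vertex 7: neighbors [23, 4] already have colors [2, 3] ⇒ c(7) = 1.
  - Vertex 6: neighbors [7, 18] already have colors [1, 3] ⇒ c(6) = 2.
  - Vertex 20: neighbors [7, 6, 4] already have colors [1, 2, 3] — all 3 colors blocked. Contradiction.
Every case ends in a contradiction, so G has no proper 3-coloring (χ ≥ 4).
The coloring below uses 4 colors, so χ(G) = 4.
A valid 4-coloring: color 1: [4, 6, 16, 23]; color 2: [0, 7, 11, 13]; color 3: [2, 18, 20]; color 4: [15].

χ(G) = 4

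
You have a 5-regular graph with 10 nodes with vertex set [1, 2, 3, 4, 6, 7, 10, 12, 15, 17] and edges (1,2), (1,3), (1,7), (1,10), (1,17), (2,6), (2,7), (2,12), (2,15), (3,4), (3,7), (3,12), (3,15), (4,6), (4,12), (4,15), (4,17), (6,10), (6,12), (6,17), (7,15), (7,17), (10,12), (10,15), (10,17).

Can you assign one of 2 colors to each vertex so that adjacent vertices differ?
No, G is not 2-colorable

The clique on vertices [1, 10, 17] has size 3 > 2, so it alone needs 3 colors.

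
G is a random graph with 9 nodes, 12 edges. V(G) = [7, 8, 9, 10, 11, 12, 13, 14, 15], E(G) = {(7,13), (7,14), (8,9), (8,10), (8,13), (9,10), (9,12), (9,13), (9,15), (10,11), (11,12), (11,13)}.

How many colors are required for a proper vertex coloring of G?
χ(G) = 3

Clique number ω(G) = 3 (lower bound: χ ≥ ω).
The clique on [8, 9, 10] has size 3, forcing χ ≥ 3, and the coloring below uses 3 colors, so χ(G) = 3.
A valid 3-coloring: color 1: [7, 9, 11]; color 2: [10, 12, 13, 14, 15]; color 3: [8].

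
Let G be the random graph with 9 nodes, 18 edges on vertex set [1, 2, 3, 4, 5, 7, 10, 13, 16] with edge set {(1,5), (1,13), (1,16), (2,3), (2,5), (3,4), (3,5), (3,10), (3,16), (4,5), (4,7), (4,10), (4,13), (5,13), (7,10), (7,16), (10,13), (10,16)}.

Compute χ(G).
Clique number ω(G) = 3 (lower bound: χ ≥ ω).
Suppose a proper 3-coloring c exists. The clique [1, 5, 13] takes 3 distinct colors; by symmetry let c(1) = 1, c(5) = 2, c(13) = 3.
- Vertex 4: neighbors [5, 13] already have colors [2, 3] ⇒ c(4) = 1.
- Vertex 3: neighbors [4, 5] already have colors [1, 2] ⇒ c(3) = 3.
- Vertex 10: neighbors [4, 3] already have colors [1, 3] ⇒ c(10) = 2.
- Vertex 16: neighbors [1, 10, 3] already have colors [1, 2, 3] — all 3 colors blocked. Contradiction.
The forced assignments end in a contradiction, so G has no proper 3-coloring (χ ≥ 4).
The coloring below uses 4 colors, so χ(G) = 4.
A valid 4-coloring: color 1: [5, 10]; color 2: [2, 4, 16]; color 3: [3, 7, 13]; color 4: [1].

χ(G) = 4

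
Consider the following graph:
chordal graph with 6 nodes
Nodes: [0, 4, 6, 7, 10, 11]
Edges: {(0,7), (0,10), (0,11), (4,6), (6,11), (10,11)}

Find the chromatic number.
χ(G) = 3

Clique number ω(G) = 3 (lower bound: χ ≥ ω).
The clique on [0, 10, 11] has size 3, forcing χ ≥ 3, and the coloring below uses 3 colors, so χ(G) = 3.
A valid 3-coloring: color 1: [0, 6]; color 2: [4, 7, 11]; color 3: [10].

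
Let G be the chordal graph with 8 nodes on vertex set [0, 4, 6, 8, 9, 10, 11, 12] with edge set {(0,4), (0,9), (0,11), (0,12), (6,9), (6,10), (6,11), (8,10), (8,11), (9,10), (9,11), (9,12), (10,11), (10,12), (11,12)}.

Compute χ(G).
χ(G) = 4

Clique number ω(G) = 4 (lower bound: χ ≥ ω).
The clique on [0, 9, 11, 12] has size 4, forcing χ ≥ 4, and the coloring below uses 4 colors, so χ(G) = 4.
A valid 4-coloring: color 1: [4, 11]; color 2: [8, 9]; color 3: [0, 10]; color 4: [6, 12].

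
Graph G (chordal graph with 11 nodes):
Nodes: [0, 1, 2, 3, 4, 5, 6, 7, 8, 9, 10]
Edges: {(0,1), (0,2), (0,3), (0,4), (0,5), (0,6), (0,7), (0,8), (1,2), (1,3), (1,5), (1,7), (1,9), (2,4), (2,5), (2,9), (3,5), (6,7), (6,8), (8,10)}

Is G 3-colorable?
No, G is not 3-colorable

The clique on vertices [0, 1, 2, 5] has size 4 > 3, so it alone needs 4 colors.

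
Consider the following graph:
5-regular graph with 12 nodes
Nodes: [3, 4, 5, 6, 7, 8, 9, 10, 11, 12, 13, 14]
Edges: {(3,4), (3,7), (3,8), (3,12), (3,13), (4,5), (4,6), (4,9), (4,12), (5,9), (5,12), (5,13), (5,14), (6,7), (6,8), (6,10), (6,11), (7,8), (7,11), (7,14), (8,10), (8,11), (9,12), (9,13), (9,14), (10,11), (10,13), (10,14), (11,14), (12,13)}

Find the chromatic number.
χ(G) = 4

Clique number ω(G) = 4 (lower bound: χ ≥ ω).
The clique on [4, 5, 9, 12] has size 4, forcing χ ≥ 4, and the coloring below uses 4 colors, so χ(G) = 4.
A valid 4-coloring: color 1: [5, 7, 10]; color 2: [3, 6, 9]; color 3: [4, 11, 13]; color 4: [8, 12, 14].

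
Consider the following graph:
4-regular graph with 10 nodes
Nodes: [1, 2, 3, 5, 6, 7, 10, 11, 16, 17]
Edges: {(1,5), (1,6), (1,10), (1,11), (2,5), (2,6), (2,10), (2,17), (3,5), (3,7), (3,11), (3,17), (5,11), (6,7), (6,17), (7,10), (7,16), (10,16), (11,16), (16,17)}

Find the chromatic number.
Clique number ω(G) = 3 (lower bound: χ ≥ ω).
The clique on [1, 5, 11] has size 3, forcing χ ≥ 3, and the coloring below uses 3 colors, so χ(G) = 3.
A valid 3-coloring: color 1: [1, 2, 3, 16]; color 2: [7, 11, 17]; color 3: [5, 6, 10].

χ(G) = 3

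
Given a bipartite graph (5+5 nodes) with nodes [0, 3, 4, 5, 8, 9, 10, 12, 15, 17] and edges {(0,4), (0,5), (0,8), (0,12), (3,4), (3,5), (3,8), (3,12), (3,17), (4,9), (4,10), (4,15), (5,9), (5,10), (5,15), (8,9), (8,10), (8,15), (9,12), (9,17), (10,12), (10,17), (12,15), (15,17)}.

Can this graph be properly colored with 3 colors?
Yes, G is 3-colorable

A valid 3-coloring: color 1: [4, 5, 8, 12, 17]; color 2: [0, 3, 9, 10, 15].
(χ(G) = 2 ≤ 3.)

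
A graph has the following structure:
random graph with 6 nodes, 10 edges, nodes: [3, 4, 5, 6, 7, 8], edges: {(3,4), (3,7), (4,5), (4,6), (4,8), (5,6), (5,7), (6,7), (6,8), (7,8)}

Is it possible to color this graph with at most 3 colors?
Yes, G is 3-colorable

A valid 3-coloring: color 1: [4, 7]; color 2: [3, 6]; color 3: [5, 8].
(χ(G) = 3 ≤ 3.)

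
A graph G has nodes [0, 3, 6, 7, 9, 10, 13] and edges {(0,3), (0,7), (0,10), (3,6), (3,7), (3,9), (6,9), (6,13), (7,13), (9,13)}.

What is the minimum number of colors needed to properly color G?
χ(G) = 3

Clique number ω(G) = 3 (lower bound: χ ≥ ω).
The clique on [0, 3, 7] has size 3, forcing χ ≥ 3, and the coloring below uses 3 colors, so χ(G) = 3.
A valid 3-coloring: color 1: [3, 10, 13]; color 2: [6, 7]; color 3: [0, 9].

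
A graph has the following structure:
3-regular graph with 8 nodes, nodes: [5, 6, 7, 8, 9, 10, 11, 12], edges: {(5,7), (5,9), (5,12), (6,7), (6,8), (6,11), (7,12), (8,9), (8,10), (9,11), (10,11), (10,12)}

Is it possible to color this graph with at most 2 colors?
The clique on vertices [5, 7, 12] has size 3 > 2, so it alone needs 3 colors.

No, G is not 2-colorable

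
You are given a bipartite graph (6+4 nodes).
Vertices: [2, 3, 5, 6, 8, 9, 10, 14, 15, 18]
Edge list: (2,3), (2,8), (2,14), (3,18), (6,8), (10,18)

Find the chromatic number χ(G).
Clique number ω(G) = 2 (lower bound: χ ≥ ω).
The graph is bipartite (no odd cycle), so 2 colors suffice: χ(G) = 2.
A valid 2-coloring: color 1: [2, 5, 6, 9, 15, 18]; color 2: [3, 8, 10, 14].

χ(G) = 2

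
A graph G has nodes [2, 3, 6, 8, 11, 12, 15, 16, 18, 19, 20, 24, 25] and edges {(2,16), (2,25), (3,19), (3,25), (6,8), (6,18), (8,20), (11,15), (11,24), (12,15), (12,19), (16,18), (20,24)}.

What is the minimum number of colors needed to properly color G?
χ(G) = 3

Clique number ω(G) = 2 (lower bound: χ ≥ ω).
Odd cycle [3, 25, 2, 16, 18, 6, 8, 20, 24, 11, 15, 12, 19] needs 3 colors (χ ≥ 3).
The coloring below uses 3 colors, so χ(G) = 3.
A valid 3-coloring: color 1: [2, 3, 8, 11, 12, 18]; color 2: [6, 15, 16, 19, 20, 25]; color 3: [24].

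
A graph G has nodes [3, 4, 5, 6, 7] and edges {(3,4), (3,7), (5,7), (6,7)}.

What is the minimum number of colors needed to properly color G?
χ(G) = 2

Clique number ω(G) = 2 (lower bound: χ ≥ ω).
The graph is bipartite (no odd cycle), so 2 colors suffice: χ(G) = 2.
A valid 2-coloring: color 1: [4, 7]; color 2: [3, 5, 6].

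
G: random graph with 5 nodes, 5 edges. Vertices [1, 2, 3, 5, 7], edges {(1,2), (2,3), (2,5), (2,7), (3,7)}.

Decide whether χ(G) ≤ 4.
A valid 4-coloring: color 1: [2]; color 2: [1, 3, 5]; color 3: [7].
(χ(G) = 3 ≤ 4.)

Yes, G is 4-colorable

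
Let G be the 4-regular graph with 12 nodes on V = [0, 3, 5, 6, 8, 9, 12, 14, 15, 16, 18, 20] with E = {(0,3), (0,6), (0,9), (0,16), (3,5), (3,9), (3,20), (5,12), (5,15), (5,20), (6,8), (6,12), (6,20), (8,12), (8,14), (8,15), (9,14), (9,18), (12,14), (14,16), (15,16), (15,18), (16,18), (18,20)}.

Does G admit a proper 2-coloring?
The clique on vertices [0, 3, 9] has size 3 > 2, so it alone needs 3 colors.

No, G is not 2-colorable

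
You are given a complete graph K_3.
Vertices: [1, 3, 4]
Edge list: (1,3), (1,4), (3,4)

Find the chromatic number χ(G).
Clique number ω(G) = 3 (lower bound: χ ≥ ω).
The clique on [1, 3, 4] has size 3, forcing χ ≥ 3, and the coloring below uses 3 colors, so χ(G) = 3.
A valid 3-coloring: color 1: [3]; color 2: [4]; color 3: [1].

χ(G) = 3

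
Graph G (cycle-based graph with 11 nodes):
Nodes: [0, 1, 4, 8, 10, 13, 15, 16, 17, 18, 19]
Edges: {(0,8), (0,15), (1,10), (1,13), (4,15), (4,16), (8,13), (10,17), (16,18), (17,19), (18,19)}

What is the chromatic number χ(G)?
χ(G) = 3

Clique number ω(G) = 2 (lower bound: χ ≥ ω).
Odd cycle [4, 15, 0, 8, 13, 1, 10, 17, 19, 18, 16] needs 3 colors (χ ≥ 3).
The coloring below uses 3 colors, so χ(G) = 3.
A valid 3-coloring: color 1: [0, 4, 10, 13, 18]; color 2: [1, 8, 15, 16, 17]; color 3: [19].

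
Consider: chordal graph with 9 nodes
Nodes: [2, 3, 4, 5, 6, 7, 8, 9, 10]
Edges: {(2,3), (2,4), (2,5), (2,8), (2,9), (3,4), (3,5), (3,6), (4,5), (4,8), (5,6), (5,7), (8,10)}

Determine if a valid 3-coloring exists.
No, G is not 3-colorable

The clique on vertices [2, 3, 4, 5] has size 4 > 3, so it alone needs 4 colors.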